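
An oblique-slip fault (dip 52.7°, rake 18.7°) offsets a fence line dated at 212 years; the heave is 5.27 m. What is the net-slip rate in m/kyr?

128 m/kyr

dip-slip = heave / cos(dip) = 5.27 / cos(52.7°) = 8.697 m
net slip = dip-slip / sin(rake) = 8.697 / sin(18.7°) = 27.12 m
rate = 27.12 m / 212 years = 0.128 m/yr = 128 m/kyr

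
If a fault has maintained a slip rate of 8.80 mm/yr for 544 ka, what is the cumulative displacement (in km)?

slip = rate × time = 8.80 mm/yr × 544 ka = 4790 m = 4.79 km

4.79 km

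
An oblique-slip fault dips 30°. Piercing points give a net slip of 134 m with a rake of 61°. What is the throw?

58.6 m

dip-slip = net slip × sin(rake) = 134 m × sin(61°) = 117.2 m
throw = dip-slip × sin(dip) = 117.2 × sin(30°) = 58.6 m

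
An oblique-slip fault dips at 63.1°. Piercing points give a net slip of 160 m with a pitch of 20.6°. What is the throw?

dip-slip = net slip × sin(rake) = 160 m × sin(20.6°) = 56.29 m
throw = dip-slip × sin(dip) = 56.29 × sin(63.1°) = 50.2 m

50.2 m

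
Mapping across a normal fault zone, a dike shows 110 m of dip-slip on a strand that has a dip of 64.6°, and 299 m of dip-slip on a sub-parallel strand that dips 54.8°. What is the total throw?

344 m

throw_A = 110 × sin(64.6°) = 99.37 m
throw_B = 299 × sin(54.8°) = 244.3 m
total = 99.37 + 244.3 = 344 m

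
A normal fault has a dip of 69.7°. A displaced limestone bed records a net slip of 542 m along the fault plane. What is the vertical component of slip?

508 m

throw = dip-slip × sin(dip) = 542 m × sin(69.7°) = 508 m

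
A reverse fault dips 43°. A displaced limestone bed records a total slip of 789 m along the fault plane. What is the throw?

throw = dip-slip × sin(dip) = 789 m × sin(43°) = 538 m

538 m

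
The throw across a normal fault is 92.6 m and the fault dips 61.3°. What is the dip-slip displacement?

106 m

dip-slip = throw / sin(dip) = 92.6 / sin(61.3°) = 106 m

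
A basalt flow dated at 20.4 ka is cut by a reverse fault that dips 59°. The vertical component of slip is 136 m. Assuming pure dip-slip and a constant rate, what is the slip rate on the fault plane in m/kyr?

dip-slip = throw / sin(dip) = 136 m / sin(59°) = 158.7 m
rate = 158.7 m / 20.4 ka = 0.00778 m/yr = 7.78 m/kyr

7.78 m/kyr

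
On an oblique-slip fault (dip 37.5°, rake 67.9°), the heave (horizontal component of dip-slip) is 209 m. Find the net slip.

dip-slip = heave / cos(dip) = 209 / cos(37.5°) = 263.4 m
net slip = dip-slip / sin(rake) = 263.4 / sin(67.9°) = 284 m

284 m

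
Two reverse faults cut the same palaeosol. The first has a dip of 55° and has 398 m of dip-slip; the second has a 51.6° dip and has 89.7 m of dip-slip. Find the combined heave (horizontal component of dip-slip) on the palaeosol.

284 m

heave_A = 398 × cos(55°) = 228.3 m
heave_B = 89.7 × cos(51.6°) = 55.72 m
total = 228.3 + 55.72 = 284 m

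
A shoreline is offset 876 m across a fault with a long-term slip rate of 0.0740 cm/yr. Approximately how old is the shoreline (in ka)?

age = offset / rate = 876 m / (0.0740 cm/yr) = 1.18e+06 yr = 1180 ka

1180 ka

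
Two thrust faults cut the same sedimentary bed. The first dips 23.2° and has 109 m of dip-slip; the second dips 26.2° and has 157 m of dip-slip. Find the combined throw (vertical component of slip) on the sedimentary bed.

throw_A = 109 × sin(23.2°) = 42.94 m
throw_B = 157 × sin(26.2°) = 69.32 m
total = 42.94 + 69.32 = 112 m

112 m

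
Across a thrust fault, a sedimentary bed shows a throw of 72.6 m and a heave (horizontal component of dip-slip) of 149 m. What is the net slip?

166 m

net slip = √(throw² + heave²) = √(72.6² + 149²) = 166 m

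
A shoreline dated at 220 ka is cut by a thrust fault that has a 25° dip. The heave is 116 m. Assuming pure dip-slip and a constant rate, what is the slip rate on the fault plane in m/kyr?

dip-slip = heave / cos(dip) = 116 m / cos(25°) = 128 m
rate = 128 m / 220 ka = 0.000582 m/yr = 0.582 m/kyr

0.582 m/kyr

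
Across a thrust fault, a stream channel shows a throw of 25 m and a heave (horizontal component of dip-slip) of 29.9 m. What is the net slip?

39 m

net slip = √(throw² + heave²) = √(25² + 29.9²) = 39 m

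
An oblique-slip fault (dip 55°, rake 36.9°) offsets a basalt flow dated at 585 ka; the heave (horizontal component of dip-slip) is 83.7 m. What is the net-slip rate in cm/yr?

dip-slip = heave / cos(dip) = 83.7 / cos(55°) = 145.9 m
net slip = dip-slip / sin(rake) = 145.9 / sin(36.9°) = 243 m
rate = 243 m / 585 ka = 0.000415 m/yr = 0.0415 cm/yr

0.0415 cm/yr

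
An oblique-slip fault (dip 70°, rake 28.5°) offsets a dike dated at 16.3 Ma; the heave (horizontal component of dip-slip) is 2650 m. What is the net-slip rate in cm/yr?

dip-slip = heave / cos(dip) = 2650 / cos(70°) = 7748 m
net slip = dip-slip / sin(rake) = 7748 / sin(28.5°) = 16240 m
rate = 16240 m / 16.3 Ma = 0.000996 m/yr = 0.0996 cm/yr

0.0996 cm/yr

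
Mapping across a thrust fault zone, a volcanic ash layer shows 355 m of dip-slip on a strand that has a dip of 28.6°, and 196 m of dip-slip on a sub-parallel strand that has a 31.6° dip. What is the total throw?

273 m

throw_A = 355 × sin(28.6°) = 169.9 m
throw_B = 196 × sin(31.6°) = 102.7 m
total = 169.9 + 102.7 = 273 m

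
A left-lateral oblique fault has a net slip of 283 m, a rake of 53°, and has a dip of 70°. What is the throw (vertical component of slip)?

dip-slip = net slip × sin(rake) = 283 m × sin(53°) = 226 m
throw = dip-slip × sin(dip) = 226 × sin(70°) = 212 m

212 m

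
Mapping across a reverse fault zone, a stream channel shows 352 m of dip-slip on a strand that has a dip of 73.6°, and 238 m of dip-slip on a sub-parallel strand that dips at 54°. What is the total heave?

239 m

heave_A = 352 × cos(73.6°) = 99.38 m
heave_B = 238 × cos(54°) = 139.9 m
total = 99.38 + 139.9 = 239 m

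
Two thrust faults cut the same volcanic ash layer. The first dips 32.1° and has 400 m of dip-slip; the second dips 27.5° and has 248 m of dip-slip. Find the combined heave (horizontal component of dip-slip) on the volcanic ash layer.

heave_A = 400 × cos(32.1°) = 338.8 m
heave_B = 248 × cos(27.5°) = 220 m
total = 338.8 + 220 = 559 m

559 m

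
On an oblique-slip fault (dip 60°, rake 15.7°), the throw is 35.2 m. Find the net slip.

dip-slip = throw / sin(dip) = 35.2 / sin(60°) = 40.65 m
net slip = dip-slip / sin(rake) = 40.65 / sin(15.7°) = 150 m

150 m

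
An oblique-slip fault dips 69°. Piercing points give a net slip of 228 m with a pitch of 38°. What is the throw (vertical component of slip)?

dip-slip = net slip × sin(rake) = 228 m × sin(38°) = 140.4 m
throw = dip-slip × sin(dip) = 140.4 × sin(69°) = 131 m

131 m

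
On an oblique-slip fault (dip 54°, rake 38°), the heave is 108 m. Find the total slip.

298 m

dip-slip = heave / cos(dip) = 108 / cos(54°) = 183.7 m
net slip = dip-slip / sin(rake) = 183.7 / sin(38°) = 298 m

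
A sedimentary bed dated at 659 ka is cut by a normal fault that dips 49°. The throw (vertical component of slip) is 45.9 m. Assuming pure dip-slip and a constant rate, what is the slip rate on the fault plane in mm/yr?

0.0923 mm/yr

dip-slip = throw / sin(dip) = 45.9 m / sin(49°) = 60.82 m
rate = 60.82 m / 659 ka = 0.0000923 m/yr = 0.0923 mm/yr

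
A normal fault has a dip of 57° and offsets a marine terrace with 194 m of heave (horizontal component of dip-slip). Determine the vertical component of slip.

299 m

throw = heave × tan(dip) = 194 × tan(57°) = 299 m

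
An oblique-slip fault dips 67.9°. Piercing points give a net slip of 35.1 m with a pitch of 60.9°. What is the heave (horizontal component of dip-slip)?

11.5 m

dip-slip = net slip × sin(rake) = 35.1 m × sin(60.9°) = 30.67 m
heave = dip-slip × cos(dip) = 30.67 × cos(67.9°) = 11.5 m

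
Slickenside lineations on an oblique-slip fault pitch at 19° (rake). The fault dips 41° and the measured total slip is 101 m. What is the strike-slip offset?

strike-slip = net slip × cos(rake) = 101 m × cos(19°) = 95.5 m

95.5 m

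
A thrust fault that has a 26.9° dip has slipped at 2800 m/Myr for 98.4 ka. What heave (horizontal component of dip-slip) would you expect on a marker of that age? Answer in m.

246 m

dip-slip = rate × time = 2800 m/Myr × 98.4 ka = 275.5 m
heave = dip-slip × cos(dip) = 275.5 × cos(26.9°) = 246 m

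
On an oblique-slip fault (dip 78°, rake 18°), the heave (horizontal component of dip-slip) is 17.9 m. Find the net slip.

279 m

dip-slip = heave / cos(dip) = 17.9 / cos(78°) = 86.09 m
net slip = dip-slip / sin(rake) = 86.09 / sin(18°) = 279 m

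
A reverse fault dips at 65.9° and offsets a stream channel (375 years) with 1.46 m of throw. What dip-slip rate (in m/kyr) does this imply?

4.27 m/kyr

dip-slip = throw / sin(dip) = 1.46 m / sin(65.9°) = 1.599 m
rate = 1.599 m / 375 years = 0.00427 m/yr = 4.27 m/kyr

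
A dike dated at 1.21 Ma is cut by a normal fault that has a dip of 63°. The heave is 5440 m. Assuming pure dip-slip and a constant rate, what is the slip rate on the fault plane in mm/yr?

9.90 mm/yr

dip-slip = heave / cos(dip) = 5440 m / cos(63°) = 11980 m
rate = 11980 m / 1.21 Ma = 0.00990 m/yr = 9.90 mm/yr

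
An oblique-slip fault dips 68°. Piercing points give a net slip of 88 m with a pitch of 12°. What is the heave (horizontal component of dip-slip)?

dip-slip = net slip × sin(rake) = 88 m × sin(12°) = 18.30 m
heave = dip-slip × cos(dip) = 18.30 × cos(68°) = 6.85 m

6.85 m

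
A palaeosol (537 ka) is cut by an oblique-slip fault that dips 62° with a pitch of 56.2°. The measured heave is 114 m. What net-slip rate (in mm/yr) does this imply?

dip-slip = heave / cos(dip) = 114 / cos(62°) = 242.8 m
net slip = dip-slip / sin(rake) = 242.8 / sin(56.2°) = 292.2 m
rate = 292.2 m / 537 ka = 0.000544 m/yr = 0.544 mm/yr

0.544 mm/yr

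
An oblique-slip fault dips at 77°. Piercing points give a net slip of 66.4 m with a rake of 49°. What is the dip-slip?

50.1 m

dip-slip = net slip × sin(rake) = 66.4 m × sin(49°) = 50.1 m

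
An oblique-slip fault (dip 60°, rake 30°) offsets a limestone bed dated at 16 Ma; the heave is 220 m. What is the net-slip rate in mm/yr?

dip-slip = heave / cos(dip) = 220 / cos(60°) = 440 m
net slip = dip-slip / sin(rake) = 440 / sin(30°) = 880 m
rate = 880 m / 16 Ma = 0.0000550 m/yr = 0.0550 mm/yr

0.0550 mm/yr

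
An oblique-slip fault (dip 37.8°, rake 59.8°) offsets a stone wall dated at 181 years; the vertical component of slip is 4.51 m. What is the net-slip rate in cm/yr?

dip-slip = throw / sin(dip) = 4.51 / sin(37.8°) = 7.358 m
net slip = dip-slip / sin(rake) = 7.358 / sin(59.8°) = 8.514 m
rate = 8.514 m / 181 years = 0.0470 m/yr = 4.70 cm/yr

4.70 cm/yr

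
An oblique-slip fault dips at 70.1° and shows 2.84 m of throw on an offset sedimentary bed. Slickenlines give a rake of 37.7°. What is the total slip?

4.94 m

dip-slip = throw / sin(dip) = 2.84 / sin(70.1°) = 3.020 m
net slip = dip-slip / sin(rake) = 3.020 / sin(37.7°) = 4.94 m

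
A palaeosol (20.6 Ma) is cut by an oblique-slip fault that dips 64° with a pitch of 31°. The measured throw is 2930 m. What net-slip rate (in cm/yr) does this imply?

dip-slip = throw / sin(dip) = 2930 / sin(64°) = 3260 m
net slip = dip-slip / sin(rake) = 3260 / sin(31°) = 6329 m
rate = 6329 m / 20.6 Ma = 0.000307 m/yr = 0.0307 cm/yr

0.0307 cm/yr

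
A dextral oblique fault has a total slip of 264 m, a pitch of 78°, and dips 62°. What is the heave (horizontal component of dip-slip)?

dip-slip = net slip × sin(rake) = 264 m × sin(78°) = 258.2 m
heave = dip-slip × cos(dip) = 258.2 × cos(62°) = 121 m

121 m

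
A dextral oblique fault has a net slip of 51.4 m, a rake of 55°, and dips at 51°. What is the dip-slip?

dip-slip = net slip × sin(rake) = 51.4 m × sin(55°) = 42.1 m

42.1 m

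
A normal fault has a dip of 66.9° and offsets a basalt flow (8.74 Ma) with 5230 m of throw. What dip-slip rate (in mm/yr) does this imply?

0.651 mm/yr

dip-slip = throw / sin(dip) = 5230 m / sin(66.9°) = 5686 m
rate = 5686 m / 8.74 Ma = 0.000651 m/yr = 0.651 mm/yr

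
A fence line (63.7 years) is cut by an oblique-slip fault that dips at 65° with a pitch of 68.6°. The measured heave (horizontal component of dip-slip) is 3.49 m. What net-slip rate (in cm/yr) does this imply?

dip-slip = heave / cos(dip) = 3.49 / cos(65°) = 8.258 m
net slip = dip-slip / sin(rake) = 8.258 / sin(68.6°) = 8.870 m
rate = 8.870 m / 63.7 years = 0.139 m/yr = 13.9 cm/yr

13.9 cm/yr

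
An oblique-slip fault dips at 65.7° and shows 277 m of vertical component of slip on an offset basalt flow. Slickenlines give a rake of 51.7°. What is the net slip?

dip-slip = throw / sin(dip) = 277 / sin(65.7°) = 303.9 m
net slip = dip-slip / sin(rake) = 303.9 / sin(51.7°) = 387 m

387 m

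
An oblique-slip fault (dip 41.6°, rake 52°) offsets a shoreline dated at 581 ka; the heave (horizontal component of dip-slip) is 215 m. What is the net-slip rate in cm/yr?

0.0628 cm/yr

dip-slip = heave / cos(dip) = 215 / cos(41.6°) = 287.5 m
net slip = dip-slip / sin(rake) = 287.5 / sin(52°) = 364.9 m
rate = 364.9 m / 581 ka = 0.000628 m/yr = 0.0628 cm/yr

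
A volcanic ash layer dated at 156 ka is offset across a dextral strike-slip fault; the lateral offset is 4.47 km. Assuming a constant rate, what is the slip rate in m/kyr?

28.7 m/kyr

rate = 4.47 km / 156 ka = 0.0287 m/yr = 28.7 m/kyr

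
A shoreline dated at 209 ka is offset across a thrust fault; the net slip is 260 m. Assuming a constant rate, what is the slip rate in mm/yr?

rate = 260 m / 209 ka = 0.00124 m/yr = 1.24 mm/yr

1.24 mm/yr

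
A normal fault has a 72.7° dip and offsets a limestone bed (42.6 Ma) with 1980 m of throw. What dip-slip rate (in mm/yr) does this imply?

0.0487 mm/yr

dip-slip = throw / sin(dip) = 1980 m / sin(72.7°) = 2074 m
rate = 2074 m / 42.6 Ma = 0.0000487 m/yr = 0.0487 mm/yr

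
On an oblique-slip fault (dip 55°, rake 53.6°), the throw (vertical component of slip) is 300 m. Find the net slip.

dip-slip = throw / sin(dip) = 300 / sin(55°) = 366.2 m
net slip = dip-slip / sin(rake) = 366.2 / sin(53.6°) = 455 m

455 m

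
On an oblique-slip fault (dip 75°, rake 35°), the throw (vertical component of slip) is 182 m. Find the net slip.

dip-slip = throw / sin(dip) = 182 / sin(75°) = 188.4 m
net slip = dip-slip / sin(rake) = 188.4 / sin(35°) = 329 m

329 m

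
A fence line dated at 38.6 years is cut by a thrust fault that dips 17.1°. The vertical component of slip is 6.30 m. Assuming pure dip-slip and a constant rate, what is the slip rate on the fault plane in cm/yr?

55.5 cm/yr

dip-slip = throw / sin(dip) = 6.30 m / sin(17.1°) = 21.43 m
rate = 21.43 m / 38.6 years = 0.555 m/yr = 55.5 cm/yr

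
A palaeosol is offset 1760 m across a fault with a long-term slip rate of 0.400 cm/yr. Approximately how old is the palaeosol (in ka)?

440 ka

age = offset / rate = 1760 m / (0.400 cm/yr) = 440000 yr = 440 ka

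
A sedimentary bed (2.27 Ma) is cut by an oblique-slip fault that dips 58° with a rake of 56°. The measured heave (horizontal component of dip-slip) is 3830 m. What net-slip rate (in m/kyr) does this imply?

dip-slip = heave / cos(dip) = 3830 / cos(58°) = 7228 m
net slip = dip-slip / sin(rake) = 7228 / sin(56°) = 8718 m
rate = 8718 m / 2.27 Ma = 0.00384 m/yr = 3.84 m/kyr

3.84 m/kyr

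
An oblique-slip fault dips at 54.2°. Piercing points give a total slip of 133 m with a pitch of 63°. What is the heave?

dip-slip = net slip × sin(rake) = 133 m × sin(63°) = 118.5 m
heave = dip-slip × cos(dip) = 118.5 × cos(54.2°) = 69.3 m

69.3 m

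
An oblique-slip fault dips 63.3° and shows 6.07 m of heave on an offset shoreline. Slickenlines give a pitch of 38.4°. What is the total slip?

dip-slip = heave / cos(dip) = 6.07 / cos(63.3°) = 13.51 m
net slip = dip-slip / sin(rake) = 13.51 / sin(38.4°) = 21.7 m

21.7 m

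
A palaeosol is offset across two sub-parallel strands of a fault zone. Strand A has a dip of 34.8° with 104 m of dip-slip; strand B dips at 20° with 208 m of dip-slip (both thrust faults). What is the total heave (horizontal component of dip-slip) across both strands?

heave_A = 104 × cos(34.8°) = 85.40 m
heave_B = 208 × cos(20°) = 195.5 m
total = 85.40 + 195.5 = 281 m

281 m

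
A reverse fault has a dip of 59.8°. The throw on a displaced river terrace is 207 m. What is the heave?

120 m

heave = throw / tan(dip) = 207 / tan(59.8°) = 120 m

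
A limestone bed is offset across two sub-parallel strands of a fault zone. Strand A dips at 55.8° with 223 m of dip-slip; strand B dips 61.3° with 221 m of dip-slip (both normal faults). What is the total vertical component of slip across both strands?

throw_A = 223 × sin(55.8°) = 184.4 m
throw_B = 221 × sin(61.3°) = 193.8 m
total = 184.4 + 193.8 = 378 m

378 m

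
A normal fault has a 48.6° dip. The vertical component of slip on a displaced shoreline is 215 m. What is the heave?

heave = throw / tan(dip) = 215 / tan(48.6°) = 190 m

190 m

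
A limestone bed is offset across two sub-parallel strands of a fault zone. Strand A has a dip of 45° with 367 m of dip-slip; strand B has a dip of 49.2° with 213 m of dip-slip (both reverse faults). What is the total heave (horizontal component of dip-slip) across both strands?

heave_A = 367 × cos(45°) = 259.5 m
heave_B = 213 × cos(49.2°) = 139.2 m
total = 259.5 + 139.2 = 399 m

399 m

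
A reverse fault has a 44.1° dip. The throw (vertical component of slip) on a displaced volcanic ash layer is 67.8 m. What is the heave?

heave = throw / tan(dip) = 67.8 / tan(44.1°) = 70 m

70 m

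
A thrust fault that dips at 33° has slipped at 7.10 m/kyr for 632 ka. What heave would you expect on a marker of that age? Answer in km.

3.76 km

dip-slip = rate × time = 7.10 m/kyr × 632 ka = 4487 m
heave = dip-slip × cos(dip) = 4487 × cos(33°) = 3760 m = 3.76 km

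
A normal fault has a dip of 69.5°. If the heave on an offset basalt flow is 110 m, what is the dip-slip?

dip-slip = heave / cos(dip) = 110 / cos(69.5°) = 314 m

314 m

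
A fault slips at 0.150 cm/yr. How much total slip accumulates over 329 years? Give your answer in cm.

49.4 cm

slip = rate × time = 0.150 cm/yr × 329 years = 0.493 m = 49.4 cm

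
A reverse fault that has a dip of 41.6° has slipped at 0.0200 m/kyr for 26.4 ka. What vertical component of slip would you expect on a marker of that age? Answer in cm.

35.1 cm

dip-slip = rate × time = 0.0200 m/kyr × 26.4 ka = 0.5280 m
throw = dip-slip × sin(dip) = 0.5280 × sin(41.6°) = 0.351 m = 35.1 cm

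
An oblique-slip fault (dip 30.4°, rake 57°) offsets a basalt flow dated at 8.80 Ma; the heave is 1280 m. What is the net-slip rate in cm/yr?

0.0201 cm/yr

dip-slip = heave / cos(dip) = 1280 / cos(30.4°) = 1484 m
net slip = dip-slip / sin(rake) = 1484 / sin(57°) = 1770 m
rate = 1770 m / 8.80 Ma = 0.000201 m/yr = 0.0201 cm/yr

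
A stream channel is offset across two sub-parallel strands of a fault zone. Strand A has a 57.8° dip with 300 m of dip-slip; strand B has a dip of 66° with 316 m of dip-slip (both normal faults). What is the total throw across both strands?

543 m

throw_A = 300 × sin(57.8°) = 253.9 m
throw_B = 316 × sin(66°) = 288.7 m
total = 253.9 + 288.7 = 543 m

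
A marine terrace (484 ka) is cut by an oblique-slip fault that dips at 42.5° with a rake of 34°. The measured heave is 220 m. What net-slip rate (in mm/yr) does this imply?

dip-slip = heave / cos(dip) = 220 / cos(42.5°) = 298.4 m
net slip = dip-slip / sin(rake) = 298.4 / sin(34°) = 533.6 m
rate = 533.6 m / 484 ka = 0.00110 m/yr = 1.10 mm/yr

1.10 mm/yr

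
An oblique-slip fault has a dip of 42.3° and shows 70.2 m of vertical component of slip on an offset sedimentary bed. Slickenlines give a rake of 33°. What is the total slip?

192 m

dip-slip = throw / sin(dip) = 70.2 / sin(42.3°) = 104.3 m
net slip = dip-slip / sin(rake) = 104.3 / sin(33°) = 192 m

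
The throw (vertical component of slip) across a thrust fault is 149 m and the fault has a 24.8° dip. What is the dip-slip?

355 m

dip-slip = throw / sin(dip) = 149 / sin(24.8°) = 355 m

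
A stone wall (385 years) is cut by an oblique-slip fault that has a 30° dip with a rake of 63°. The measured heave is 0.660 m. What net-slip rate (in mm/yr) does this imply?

2.22 mm/yr

dip-slip = heave / cos(dip) = 0.660 / cos(30°) = 0.7621 m
net slip = dip-slip / sin(rake) = 0.7621 / sin(63°) = 0.8553 m
rate = 0.8553 m / 385 years = 0.00222 m/yr = 2.22 mm/yr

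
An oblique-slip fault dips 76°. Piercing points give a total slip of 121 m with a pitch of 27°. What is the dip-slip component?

dip-slip = net slip × sin(rake) = 121 m × sin(27°) = 54.9 m

54.9 m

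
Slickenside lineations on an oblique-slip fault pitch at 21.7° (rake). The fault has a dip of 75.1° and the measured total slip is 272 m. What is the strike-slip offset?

strike-slip = net slip × cos(rake) = 272 m × cos(21.7°) = 253 m

253 m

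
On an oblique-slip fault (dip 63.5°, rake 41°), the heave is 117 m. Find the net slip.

400 m

dip-slip = heave / cos(dip) = 117 / cos(63.5°) = 262.2 m
net slip = dip-slip / sin(rake) = 262.2 / sin(41°) = 400 m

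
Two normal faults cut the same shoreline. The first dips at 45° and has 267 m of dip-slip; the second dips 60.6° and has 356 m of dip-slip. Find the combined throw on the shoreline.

throw_A = 267 × sin(45°) = 188.8 m
throw_B = 356 × sin(60.6°) = 310.2 m
total = 188.8 + 310.2 = 499 m

499 m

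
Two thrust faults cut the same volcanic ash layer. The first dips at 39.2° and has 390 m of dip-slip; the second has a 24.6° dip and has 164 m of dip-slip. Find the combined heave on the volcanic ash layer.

451 m

heave_A = 390 × cos(39.2°) = 302.2 m
heave_B = 164 × cos(24.6°) = 149.1 m
total = 302.2 + 149.1 = 451 m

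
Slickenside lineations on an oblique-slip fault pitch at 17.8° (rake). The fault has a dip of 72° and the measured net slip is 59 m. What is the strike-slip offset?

56.2 m

strike-slip = net slip × cos(rake) = 59 m × cos(17.8°) = 56.2 m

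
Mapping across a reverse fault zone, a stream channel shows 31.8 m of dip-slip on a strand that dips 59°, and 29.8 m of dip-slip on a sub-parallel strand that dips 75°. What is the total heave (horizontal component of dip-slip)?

heave_A = 31.8 × cos(59°) = 16.38 m
heave_B = 29.8 × cos(75°) = 7.713 m
total = 16.38 + 7.713 = 24.1 m

24.1 m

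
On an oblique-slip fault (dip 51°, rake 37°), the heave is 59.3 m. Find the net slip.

157 m

dip-slip = heave / cos(dip) = 59.3 / cos(51°) = 94.23 m
net slip = dip-slip / sin(rake) = 94.23 / sin(37°) = 157 m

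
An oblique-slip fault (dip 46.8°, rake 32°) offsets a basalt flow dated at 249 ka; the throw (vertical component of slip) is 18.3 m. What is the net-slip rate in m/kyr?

dip-slip = throw / sin(dip) = 18.3 / sin(46.8°) = 25.10 m
net slip = dip-slip / sin(rake) = 25.10 / sin(32°) = 47.37 m
rate = 47.37 m / 249 ka = 0.000190 m/yr = 0.190 m/kyr

0.190 m/kyr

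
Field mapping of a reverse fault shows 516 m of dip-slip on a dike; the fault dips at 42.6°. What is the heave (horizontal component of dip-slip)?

380 m

heave = dip-slip × cos(dip) = 516 m × cos(42.6°) = 380 m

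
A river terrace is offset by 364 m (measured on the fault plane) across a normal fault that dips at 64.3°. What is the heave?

158 m

heave = dip-slip × cos(dip) = 364 m × cos(64.3°) = 158 m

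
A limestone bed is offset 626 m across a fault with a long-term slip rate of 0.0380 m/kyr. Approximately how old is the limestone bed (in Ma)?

age = offset / rate = 626 m / (0.0380 m/kyr) = 1.65e+07 yr = 16.5 Ma

16.5 Ma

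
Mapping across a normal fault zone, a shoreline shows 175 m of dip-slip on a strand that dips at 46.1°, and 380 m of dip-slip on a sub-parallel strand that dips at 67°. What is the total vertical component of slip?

476 m

throw_A = 175 × sin(46.1°) = 126.1 m
throw_B = 380 × sin(67°) = 349.8 m
total = 126.1 + 349.8 = 476 m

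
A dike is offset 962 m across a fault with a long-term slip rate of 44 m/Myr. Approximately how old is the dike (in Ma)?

21.9 Ma

age = offset / rate = 962 m / (44 m/Myr) = 2.19e+07 yr = 21.9 Ma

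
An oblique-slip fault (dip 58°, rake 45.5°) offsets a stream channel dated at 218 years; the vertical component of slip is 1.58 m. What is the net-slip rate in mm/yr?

12 mm/yr

dip-slip = throw / sin(dip) = 1.58 / sin(58°) = 1.863 m
net slip = dip-slip / sin(rake) = 1.863 / sin(45.5°) = 2.612 m
rate = 2.612 m / 218 years = 0.0120 m/yr = 12 mm/yr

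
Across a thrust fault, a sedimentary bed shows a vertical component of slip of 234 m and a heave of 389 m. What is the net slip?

net slip = √(throw² + heave²) = √(234² + 389²) = 454 m

454 m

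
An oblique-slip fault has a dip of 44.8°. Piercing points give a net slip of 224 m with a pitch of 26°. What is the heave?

69.7 m

dip-slip = net slip × sin(rake) = 224 m × sin(26°) = 98.20 m
heave = dip-slip × cos(dip) = 98.20 × cos(44.8°) = 69.7 m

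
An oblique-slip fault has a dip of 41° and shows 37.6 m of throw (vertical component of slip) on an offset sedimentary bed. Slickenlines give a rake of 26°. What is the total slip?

dip-slip = throw / sin(dip) = 37.6 / sin(41°) = 57.31 m
net slip = dip-slip / sin(rake) = 57.31 / sin(26°) = 131 m

131 m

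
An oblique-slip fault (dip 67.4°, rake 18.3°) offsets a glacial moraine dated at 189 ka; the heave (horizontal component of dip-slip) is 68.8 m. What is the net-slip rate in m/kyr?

3.02 m/kyr

dip-slip = heave / cos(dip) = 68.8 / cos(67.4°) = 179 m
net slip = dip-slip / sin(rake) = 179 / sin(18.3°) = 570.2 m
rate = 570.2 m / 189 ka = 0.00302 m/yr = 3.02 m/kyr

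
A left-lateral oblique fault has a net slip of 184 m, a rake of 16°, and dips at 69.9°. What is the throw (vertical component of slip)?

47.6 m

dip-slip = net slip × sin(rake) = 184 m × sin(16°) = 50.72 m
throw = dip-slip × sin(dip) = 50.72 × sin(69.9°) = 47.6 m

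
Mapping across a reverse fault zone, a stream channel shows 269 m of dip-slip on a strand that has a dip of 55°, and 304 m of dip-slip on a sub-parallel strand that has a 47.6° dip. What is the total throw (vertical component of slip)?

445 m

throw_A = 269 × sin(55°) = 220.4 m
throw_B = 304 × sin(47.6°) = 224.5 m
total = 220.4 + 224.5 = 445 m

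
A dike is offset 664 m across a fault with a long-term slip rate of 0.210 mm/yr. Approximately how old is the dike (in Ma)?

age = offset / rate = 664 m / (0.210 mm/yr) = 3.16e+06 yr = 3.16 Ma

3.16 Ma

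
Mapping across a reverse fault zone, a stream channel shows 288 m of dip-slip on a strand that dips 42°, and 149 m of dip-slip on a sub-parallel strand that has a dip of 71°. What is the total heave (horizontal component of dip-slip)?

heave_A = 288 × cos(42°) = 214 m
heave_B = 149 × cos(71°) = 48.51 m
total = 214 + 48.51 = 263 m

263 m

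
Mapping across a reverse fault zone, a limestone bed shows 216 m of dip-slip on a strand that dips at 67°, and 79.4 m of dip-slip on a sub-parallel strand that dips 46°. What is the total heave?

heave_A = 216 × cos(67°) = 84.40 m
heave_B = 79.4 × cos(46°) = 55.16 m
total = 84.40 + 55.16 = 140 m

140 m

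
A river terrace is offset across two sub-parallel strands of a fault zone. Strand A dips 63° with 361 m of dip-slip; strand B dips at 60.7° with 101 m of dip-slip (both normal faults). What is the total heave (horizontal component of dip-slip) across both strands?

heave_A = 361 × cos(63°) = 163.9 m
heave_B = 101 × cos(60.7°) = 49.43 m
total = 163.9 + 49.43 = 213 m

213 m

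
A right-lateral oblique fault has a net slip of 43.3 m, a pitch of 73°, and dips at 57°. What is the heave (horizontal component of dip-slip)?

22.6 m

dip-slip = net slip × sin(rake) = 43.3 m × sin(73°) = 41.41 m
heave = dip-slip × cos(dip) = 41.41 × cos(57°) = 22.6 m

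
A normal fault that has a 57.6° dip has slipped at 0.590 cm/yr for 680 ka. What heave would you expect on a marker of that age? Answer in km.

dip-slip = rate × time = 0.590 cm/yr × 680 ka = 4012 m
heave = dip-slip × cos(dip) = 4012 × cos(57.6°) = 2150 m = 2.15 km

2.15 km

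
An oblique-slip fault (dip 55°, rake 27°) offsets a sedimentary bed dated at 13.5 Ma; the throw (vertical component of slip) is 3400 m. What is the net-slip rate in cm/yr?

dip-slip = throw / sin(dip) = 3400 / sin(55°) = 4151 m
net slip = dip-slip / sin(rake) = 4151 / sin(27°) = 9143 m
rate = 9143 m / 13.5 Ma = 0.000677 m/yr = 0.0677 cm/yr

0.0677 cm/yr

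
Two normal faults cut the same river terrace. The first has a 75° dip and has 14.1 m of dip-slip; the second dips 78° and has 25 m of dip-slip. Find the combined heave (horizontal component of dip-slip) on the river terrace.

8.85 m

heave_A = 14.1 × cos(75°) = 3.649 m
heave_B = 25 × cos(78°) = 5.198 m
total = 3.649 + 5.198 = 8.85 m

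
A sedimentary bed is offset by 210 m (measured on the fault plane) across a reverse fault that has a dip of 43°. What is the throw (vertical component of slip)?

143 m

throw = dip-slip × sin(dip) = 210 m × sin(43°) = 143 m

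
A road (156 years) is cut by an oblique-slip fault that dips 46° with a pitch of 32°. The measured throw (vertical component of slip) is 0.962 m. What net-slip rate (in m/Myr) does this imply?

16200 m/Myr

dip-slip = throw / sin(dip) = 0.962 / sin(46°) = 1.337 m
net slip = dip-slip / sin(rake) = 1.337 / sin(32°) = 2.524 m
rate = 2.524 m / 156 years = 0.0162 m/yr = 16200 m/Myr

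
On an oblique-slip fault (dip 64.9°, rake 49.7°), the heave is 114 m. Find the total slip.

352 m

dip-slip = heave / cos(dip) = 114 / cos(64.9°) = 268.7 m
net slip = dip-slip / sin(rake) = 268.7 / sin(49.7°) = 352 m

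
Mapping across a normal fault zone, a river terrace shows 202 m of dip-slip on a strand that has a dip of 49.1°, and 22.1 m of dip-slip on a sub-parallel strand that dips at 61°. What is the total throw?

throw_A = 202 × sin(49.1°) = 152.7 m
throw_B = 22.1 × sin(61°) = 19.33 m
total = 152.7 + 19.33 = 172 m

172 m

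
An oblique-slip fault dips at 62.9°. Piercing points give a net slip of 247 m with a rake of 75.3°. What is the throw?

213 m

dip-slip = net slip × sin(rake) = 247 m × sin(75.3°) = 238.9 m
throw = dip-slip × sin(dip) = 238.9 × sin(62.9°) = 213 m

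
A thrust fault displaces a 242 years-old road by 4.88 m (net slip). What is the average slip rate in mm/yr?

20.2 mm/yr

rate = 4.88 m / 242 years = 0.0202 m/yr = 20.2 mm/yr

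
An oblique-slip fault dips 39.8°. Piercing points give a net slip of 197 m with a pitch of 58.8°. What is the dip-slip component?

dip-slip = net slip × sin(rake) = 197 m × sin(58.8°) = 169 m

169 m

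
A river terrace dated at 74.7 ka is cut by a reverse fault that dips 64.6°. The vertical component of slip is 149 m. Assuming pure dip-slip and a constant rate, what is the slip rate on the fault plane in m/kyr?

dip-slip = throw / sin(dip) = 149 m / sin(64.6°) = 164.9 m
rate = 164.9 m / 74.7 ka = 0.00221 m/yr = 2.21 m/kyr

2.21 m/kyr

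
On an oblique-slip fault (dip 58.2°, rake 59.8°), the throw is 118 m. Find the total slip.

161 m

dip-slip = throw / sin(dip) = 118 / sin(58.2°) = 138.8 m
net slip = dip-slip / sin(rake) = 138.8 / sin(59.8°) = 161 m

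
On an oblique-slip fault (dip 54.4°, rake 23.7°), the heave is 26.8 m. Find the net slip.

dip-slip = heave / cos(dip) = 26.8 / cos(54.4°) = 46.04 m
net slip = dip-slip / sin(rake) = 46.04 / sin(23.7°) = 115 m

115 m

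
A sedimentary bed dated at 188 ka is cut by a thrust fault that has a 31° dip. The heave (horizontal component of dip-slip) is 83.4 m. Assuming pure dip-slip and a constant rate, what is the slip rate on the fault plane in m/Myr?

dip-slip = heave / cos(dip) = 83.4 m / cos(31°) = 97.30 m
rate = 97.30 m / 188 ka = 0.000518 m/yr = 518 m/Myr

518 m/Myr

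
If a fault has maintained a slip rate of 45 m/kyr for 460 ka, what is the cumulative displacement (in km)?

slip = rate × time = 45 m/kyr × 460 ka = 20700 m = 20.7 km

20.7 km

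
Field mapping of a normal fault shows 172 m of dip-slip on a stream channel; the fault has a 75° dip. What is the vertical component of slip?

166 m

throw = dip-slip × sin(dip) = 172 m × sin(75°) = 166 m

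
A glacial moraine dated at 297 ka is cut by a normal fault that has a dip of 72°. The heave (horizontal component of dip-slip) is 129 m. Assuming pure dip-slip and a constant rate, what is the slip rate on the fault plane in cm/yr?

0.141 cm/yr

dip-slip = heave / cos(dip) = 129 m / cos(72°) = 417.5 m
rate = 417.5 m / 297 ka = 0.00141 m/yr = 0.141 cm/yr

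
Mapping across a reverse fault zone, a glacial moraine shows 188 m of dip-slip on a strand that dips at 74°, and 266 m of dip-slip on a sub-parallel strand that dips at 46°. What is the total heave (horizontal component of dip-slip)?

heave_A = 188 × cos(74°) = 51.82 m
heave_B = 266 × cos(46°) = 184.8 m
total = 51.82 + 184.8 = 237 m

237 m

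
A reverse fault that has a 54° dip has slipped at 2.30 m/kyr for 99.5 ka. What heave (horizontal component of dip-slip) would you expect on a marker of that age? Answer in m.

135 m

dip-slip = rate × time = 2.30 m/kyr × 99.5 ka = 228.8 m
heave = dip-slip × cos(dip) = 228.8 × cos(54°) = 135 m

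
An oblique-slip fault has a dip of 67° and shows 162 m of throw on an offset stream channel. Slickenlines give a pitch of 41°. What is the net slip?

dip-slip = throw / sin(dip) = 162 / sin(67°) = 176 m
net slip = dip-slip / sin(rake) = 176 / sin(41°) = 268 m

268 m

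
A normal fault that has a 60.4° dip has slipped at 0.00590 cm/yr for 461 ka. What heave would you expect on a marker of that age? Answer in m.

dip-slip = rate × time = 0.00590 cm/yr × 461 ka = 27.20 m
heave = dip-slip × cos(dip) = 27.20 × cos(60.4°) = 13.4 m

13.4 m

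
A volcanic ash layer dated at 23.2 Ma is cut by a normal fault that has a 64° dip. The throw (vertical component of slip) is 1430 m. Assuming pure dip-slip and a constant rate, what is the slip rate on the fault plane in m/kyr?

0.0686 m/kyr

dip-slip = throw / sin(dip) = 1430 m / sin(64°) = 1591 m
rate = 1591 m / 23.2 Ma = 0.0000686 m/yr = 0.0686 m/kyr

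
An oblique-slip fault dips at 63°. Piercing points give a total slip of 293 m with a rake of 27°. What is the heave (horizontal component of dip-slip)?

dip-slip = net slip × sin(rake) = 293 m × sin(27°) = 133 m
heave = dip-slip × cos(dip) = 133 × cos(63°) = 60.4 m

60.4 m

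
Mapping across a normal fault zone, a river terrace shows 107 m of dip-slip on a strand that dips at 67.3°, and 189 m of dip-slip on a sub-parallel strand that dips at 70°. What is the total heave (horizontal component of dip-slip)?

heave_A = 107 × cos(67.3°) = 41.29 m
heave_B = 189 × cos(70°) = 64.64 m
total = 41.29 + 64.64 = 106 m

106 m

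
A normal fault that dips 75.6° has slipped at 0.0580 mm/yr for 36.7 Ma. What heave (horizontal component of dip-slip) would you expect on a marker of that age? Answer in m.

529 m

dip-slip = rate × time = 0.0580 mm/yr × 36.7 Ma = 2129 m
heave = dip-slip × cos(dip) = 2129 × cos(75.6°) = 529 m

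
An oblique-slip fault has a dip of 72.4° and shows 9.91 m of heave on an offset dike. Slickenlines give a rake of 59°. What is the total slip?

dip-slip = heave / cos(dip) = 9.91 / cos(72.4°) = 32.77 m
net slip = dip-slip / sin(rake) = 32.77 / sin(59°) = 38.2 m

38.2 m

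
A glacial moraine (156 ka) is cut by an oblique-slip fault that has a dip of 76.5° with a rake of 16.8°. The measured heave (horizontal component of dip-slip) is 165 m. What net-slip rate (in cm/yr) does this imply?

1.57 cm/yr

dip-slip = heave / cos(dip) = 165 / cos(76.5°) = 706.8 m
net slip = dip-slip / sin(rake) = 706.8 / sin(16.8°) = 2445 m
rate = 2445 m / 156 ka = 0.0157 m/yr = 1.57 cm/yr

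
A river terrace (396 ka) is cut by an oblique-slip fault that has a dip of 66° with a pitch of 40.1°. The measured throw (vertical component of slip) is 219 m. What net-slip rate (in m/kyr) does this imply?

0.940 m/kyr

dip-slip = throw / sin(dip) = 219 / sin(66°) = 239.7 m
net slip = dip-slip / sin(rake) = 239.7 / sin(40.1°) = 372.2 m
rate = 372.2 m / 396 ka = 0.000940 m/yr = 0.940 m/kyr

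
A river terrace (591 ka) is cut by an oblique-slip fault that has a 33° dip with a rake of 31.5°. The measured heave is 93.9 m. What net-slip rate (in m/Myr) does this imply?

dip-slip = heave / cos(dip) = 93.9 / cos(33°) = 112 m
net slip = dip-slip / sin(rake) = 112 / sin(31.5°) = 214.3 m
rate = 214.3 m / 591 ka = 0.000363 m/yr = 363 m/Myr

363 m/Myr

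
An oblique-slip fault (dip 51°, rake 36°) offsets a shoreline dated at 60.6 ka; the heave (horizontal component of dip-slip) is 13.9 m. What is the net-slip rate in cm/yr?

0.0620 cm/yr

dip-slip = heave / cos(dip) = 13.9 / cos(51°) = 22.09 m
net slip = dip-slip / sin(rake) = 22.09 / sin(36°) = 37.58 m
rate = 37.58 m / 60.6 ka = 0.000620 m/yr = 0.0620 cm/yr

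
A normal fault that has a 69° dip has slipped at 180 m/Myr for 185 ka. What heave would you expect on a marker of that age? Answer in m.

dip-slip = rate × time = 180 m/Myr × 185 ka = 33.30 m
heave = dip-slip × cos(dip) = 33.30 × cos(69°) = 11.9 m

11.9 m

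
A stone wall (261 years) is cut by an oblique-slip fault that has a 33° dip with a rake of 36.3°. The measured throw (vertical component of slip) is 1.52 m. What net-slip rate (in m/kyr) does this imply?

18.1 m/kyr

dip-slip = throw / sin(dip) = 1.52 / sin(33°) = 2.791 m
net slip = dip-slip / sin(rake) = 2.791 / sin(36.3°) = 4.714 m
rate = 4.714 m / 261 years = 0.0181 m/yr = 18.1 m/kyr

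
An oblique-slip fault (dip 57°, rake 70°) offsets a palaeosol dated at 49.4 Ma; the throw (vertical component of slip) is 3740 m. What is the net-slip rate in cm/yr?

0.00961 cm/yr

dip-slip = throw / sin(dip) = 3740 / sin(57°) = 4459 m
net slip = dip-slip / sin(rake) = 4459 / sin(70°) = 4746 m
rate = 4746 m / 49.4 Ma = 0.0000961 m/yr = 0.00961 cm/yr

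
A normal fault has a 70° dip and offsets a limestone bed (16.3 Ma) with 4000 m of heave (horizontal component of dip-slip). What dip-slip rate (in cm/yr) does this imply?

0.0717 cm/yr

dip-slip = heave / cos(dip) = 4000 m / cos(70°) = 11700 m
rate = 11700 m / 16.3 Ma = 0.000717 m/yr = 0.0717 cm/yr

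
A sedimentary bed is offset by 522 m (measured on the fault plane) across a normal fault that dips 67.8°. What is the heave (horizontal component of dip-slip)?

heave = dip-slip × cos(dip) = 522 m × cos(67.8°) = 197 m

197 m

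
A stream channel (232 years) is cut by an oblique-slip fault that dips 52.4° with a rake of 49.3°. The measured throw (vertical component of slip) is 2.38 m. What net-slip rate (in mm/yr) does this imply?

dip-slip = throw / sin(dip) = 2.38 / sin(52.4°) = 3.004 m
net slip = dip-slip / sin(rake) = 3.004 / sin(49.3°) = 3.962 m
rate = 3.962 m / 232 years = 0.0171 m/yr = 17.1 mm/yr

17.1 mm/yr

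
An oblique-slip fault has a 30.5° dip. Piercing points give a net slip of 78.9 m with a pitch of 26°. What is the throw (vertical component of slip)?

dip-slip = net slip × sin(rake) = 78.9 m × sin(26°) = 34.59 m
throw = dip-slip × sin(dip) = 34.59 × sin(30.5°) = 17.6 m

17.6 m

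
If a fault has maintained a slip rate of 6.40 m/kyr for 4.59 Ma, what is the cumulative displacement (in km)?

slip = rate × time = 6.40 m/kyr × 4.59 Ma = 29400 m = 29.4 km

29.4 km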